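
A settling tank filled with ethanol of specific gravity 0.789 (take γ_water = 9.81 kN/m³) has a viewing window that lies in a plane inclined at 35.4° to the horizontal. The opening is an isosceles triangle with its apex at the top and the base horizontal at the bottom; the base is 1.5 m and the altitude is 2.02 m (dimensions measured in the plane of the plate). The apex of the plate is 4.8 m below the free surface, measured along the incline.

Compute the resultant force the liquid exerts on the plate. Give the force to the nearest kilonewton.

F ≈ 42 kN

γ = 0.789 × 9.81 = 7.74009 kN/m³.
Let θ = 35.4° be the plate's angle to the horizontal; measure y along the incline from where the plane meets the free surface. Vertical depth h = y·sinθ with sinθ = 0.579281.
With the apex up, the centroid sits 2h/3 = 2 × 2.02/3 = 1.34667 m below the apex, so y_c = 4.8 + 1.34667 = 6.14667 m and h_c = 6.14667 × 0.579281 = 3.56065 m.
A = ½ × 1.5 × 2.02 = 1.515 m².
Resultant F = γ·h_c·A = 7.74009 × 3.56065 × 1.515 = 41.753 kN.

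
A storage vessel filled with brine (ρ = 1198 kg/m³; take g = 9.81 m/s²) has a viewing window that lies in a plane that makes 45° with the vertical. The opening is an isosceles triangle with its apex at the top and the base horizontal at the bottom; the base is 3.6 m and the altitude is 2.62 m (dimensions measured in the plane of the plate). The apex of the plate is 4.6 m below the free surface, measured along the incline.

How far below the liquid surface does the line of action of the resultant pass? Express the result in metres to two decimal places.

γ = ρg = 1198 × 9.81 / 1000 = 11.75238 kN/m³.
The plate makes 45° with the vertical, i.e. θ = 90° − 45° = 45° to the horizontal. Measuring y along the incline from the free-surface line, vertical depth h = y·sinθ with sinθ = 0.707107.
With the apex up, the centroid sits 2h/3 = 2 × 2.62/3 = 1.74667 m below the apex, so y_c = 4.6 + 1.74667 = 6.34667 m and h_c = 6.34667 × 0.707107 = 4.48777 m.
A = ½ × 3.6 × 2.62 = 4.716 m².
Resultant F = γ·h_c·A = 11.75238 × 4.48777 × 4.716 = 248.731 kN.
I_c = b·h³/36 = 3.6 × 2.62³/36 = 1.79847 m⁴.
Centre of pressure: y_p = y_c + I_c/(y_c·A) = 6.34667 + 1.79847/(6.34667 × 4.716) = 6.34667 + 0.0600874 = 6.40676 m along the plane.
Vertically, h_p = y_p·sinθ = 6.40676 × 0.707107 = 4.53026 m.

h_p = 4.53 m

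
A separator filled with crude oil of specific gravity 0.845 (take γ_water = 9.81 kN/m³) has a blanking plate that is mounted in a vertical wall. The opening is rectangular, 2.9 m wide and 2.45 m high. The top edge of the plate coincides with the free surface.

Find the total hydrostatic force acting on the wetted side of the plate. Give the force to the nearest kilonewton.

F ≈ 72 kN

γ = 0.845 × 9.81 = 8.28945 kN/m³.
The centroid lies 2.45/2 = 1.225 m below the top edge, so the centroid depth is h_c = 1.225 m.
A = 2.9 × 2.45 = 7.105 m².
Resultant F = γ·h_c·A = 8.28945 × 1.225 × 7.105 = 72.1483 kN.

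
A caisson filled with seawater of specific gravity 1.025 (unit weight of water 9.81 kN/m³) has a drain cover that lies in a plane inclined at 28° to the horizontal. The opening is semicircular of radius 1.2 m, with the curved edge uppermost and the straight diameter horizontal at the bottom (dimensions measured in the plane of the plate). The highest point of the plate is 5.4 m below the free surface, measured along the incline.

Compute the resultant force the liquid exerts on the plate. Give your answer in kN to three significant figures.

F ≈ 65.0 kN

γ = 1.025 × 9.81 = 10.05525 kN/m³.
Let θ = 28° be the plate's angle to the horizontal; measure y along the incline from where the plane meets the free surface. Vertical depth h = y·sinθ with sinθ = 0.469472.
The centroid lies 4r/(3π) = 0.509296 m above the diameter, so r − 4r/(3π) = 1.2 − 0.509296 = 0.690704 m below the topmost point, so y_c = 5.4 + 0.690704 = 6.0907 m and h_c = 6.0907 × 0.469472 = 2.85941 m.
A = πr²/2 = π × 1.2²/2 = 2.26195 m².
Resultant F = γ·h_c·A = 10.05525 × 2.85941 × 2.26195 = 65.0358 kN.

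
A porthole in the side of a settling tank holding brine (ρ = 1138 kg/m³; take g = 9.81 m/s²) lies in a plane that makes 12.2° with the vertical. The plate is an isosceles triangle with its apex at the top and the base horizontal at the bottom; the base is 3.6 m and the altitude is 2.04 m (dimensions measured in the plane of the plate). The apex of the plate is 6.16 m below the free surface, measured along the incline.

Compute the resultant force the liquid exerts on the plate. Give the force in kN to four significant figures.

γ = ρg = 1138 × 9.81 / 1000 = 11.16378 kN/m³.
The plate makes 12.2° with the vertical, i.e. θ = 90° − 12.2° = 77.8° to the horizontal. Measuring y along the incline from the free-surface line, vertical depth h = y·sinθ with sinθ = 0.977416.
With the apex up, the centroid sits 2h/3 = 2 × 2.04/3 = 1.36 m below the apex, so y_c = 6.16 + 1.36 = 7.52 m and h_c = 7.52 × 0.977416 = 7.35017 m.
A = ½ × 3.6 × 2.04 = 3.672 m².
Resultant F = γ·h_c·A = 11.16378 × 7.35017 × 3.672 = 301.308 kN.

F ≈ 301.3 kN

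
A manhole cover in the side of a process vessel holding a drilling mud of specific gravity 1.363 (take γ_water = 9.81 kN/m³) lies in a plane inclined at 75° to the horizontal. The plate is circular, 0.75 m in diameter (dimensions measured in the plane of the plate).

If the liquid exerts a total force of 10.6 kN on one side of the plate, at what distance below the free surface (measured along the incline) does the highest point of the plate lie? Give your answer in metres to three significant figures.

y_top ≈ 1.48 m

γ = 1.363 × 9.81 = 13.37103 kN/m³.
A = π(0.375)² = 0.441786 m².
From F = γ·h_c·A, the centroid depth is h_c = 10.6/(13.37103 × 0.441786) = 1.79444 m.
Let θ = 75° be the plate's angle to the horizontal; measure y along the incline from where the plane meets the free surface. Vertical depth h = y·sinθ with sinθ = 0.965926.
Along the incline, y_c = h_c/sinθ = 1.79444/0.965926 = 1.85774 m.
The centroid is at the centre, 0.375 m below the top of the plate, so the highest point sits at y_top = 1.85774 − 0.375 = 1.48274 m along the incline.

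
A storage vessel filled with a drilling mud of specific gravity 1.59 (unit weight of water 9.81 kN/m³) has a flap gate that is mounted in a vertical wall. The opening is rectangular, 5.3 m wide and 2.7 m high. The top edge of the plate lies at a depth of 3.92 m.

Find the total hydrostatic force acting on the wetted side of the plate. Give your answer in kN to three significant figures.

γ = 1.59 × 9.81 = 15.5979 kN/m³.
The centroid lies 2.7/2 = 1.35 m below the top edge, so the centroid depth is h_c = 3.92 + 1.35 = 5.27 m.
A = 5.3 × 2.7 = 14.31 m².
Resultant F = γ·h_c·A = 15.5979 × 5.27 × 14.31 = 1176.3 kN.

F ≈ 1180 kN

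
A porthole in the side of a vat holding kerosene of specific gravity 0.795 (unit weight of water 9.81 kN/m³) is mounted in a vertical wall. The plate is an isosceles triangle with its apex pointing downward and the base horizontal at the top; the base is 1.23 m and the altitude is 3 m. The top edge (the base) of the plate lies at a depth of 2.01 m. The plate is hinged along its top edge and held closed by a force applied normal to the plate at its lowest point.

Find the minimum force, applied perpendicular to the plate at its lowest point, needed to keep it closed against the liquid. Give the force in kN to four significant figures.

P ≈ 16.84 kN

γ = 0.795 × 9.81 = 7.79895 kN/m³.
With the apex down, the centroid sits h/3 = 3/3 = 1 m below the base (the top edge), so the centroid depth is h_c = 2.01 + 1 = 3.01 m.
A = ½ × 1.23 × 3 = 1.845 m².
Resultant F = γ·h_c·A = 7.79895 × 3.01 × 1.845 = 43.3111 kN.
I_c = b·h³/36 = 1.23 × 3³/36 = 0.9225 m⁴.
Centre of pressure: y_p = y_c + I_c/(y_c·A) = 3.01 + 0.9225/(3.01 × 1.845) = 3.01 + 0.166113 = 3.17611 m along the plane.
The resultant acts 1 + 0.166113 = 1.16611 m (along the plate) below the hinge at the top edge, so the moment about the hinge is M = F × 1.16611 = 43.3111 × 1.16611 = 50.5055 kN·m.
A normal force at the bottom, 3 m from the hinge, must supply this moment: P = 50.5055/3 = 16.8352 kN.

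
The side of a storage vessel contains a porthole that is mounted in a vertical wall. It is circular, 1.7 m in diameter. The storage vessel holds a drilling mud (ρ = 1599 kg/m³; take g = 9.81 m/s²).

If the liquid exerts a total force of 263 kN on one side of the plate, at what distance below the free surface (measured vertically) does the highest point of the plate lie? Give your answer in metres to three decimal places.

d_top ≈ 6.537 m

γ = ρg = 1599 × 9.81 / 1000 = 15.68619 kN/m³.
A = π(0.85)² = 2.2698 m².
From F = γ·h_c·A, the centroid depth is h_c = 263/(15.68619 × 2.2698) = 7.3867 m.
The centroid is at the centre, 0.85 m below the top of the plate, so the highest point sits at h_top = 7.3867 − 0.85 = 6.5367 m below the surface.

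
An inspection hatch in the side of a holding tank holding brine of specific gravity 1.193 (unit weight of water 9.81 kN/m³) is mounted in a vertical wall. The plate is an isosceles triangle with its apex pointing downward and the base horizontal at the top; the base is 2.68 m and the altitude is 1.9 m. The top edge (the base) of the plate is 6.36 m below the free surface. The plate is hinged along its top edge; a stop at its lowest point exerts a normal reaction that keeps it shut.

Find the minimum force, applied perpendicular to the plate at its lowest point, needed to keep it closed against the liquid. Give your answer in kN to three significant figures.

P ≈ 72.6 kN

γ = 1.193 × 9.81 = 11.70333 kN/m³.
With the apex down, the centroid sits h/3 = 1.9/3 = 0.633333 m below the base (the top edge), so the centroid depth is h_c = 6.36 + 0.633333 = 6.99333 m.
A = ½ × 2.68 × 1.9 = 2.546 m².
Resultant F = γ·h_c·A = 11.70333 × 6.99333 × 2.546 = 208.378 kN.
I_c = b·h³/36 = 2.68 × 1.9³/36 = 0.510614 m⁴.
Centre of pressure: y_p = y_c + I_c/(y_c·A) = 6.99333 + 0.510614/(6.99333 × 2.546) = 6.99333 + 0.0286781 = 7.02201 m along the plane.
The resultant acts 0.633333 + 0.0286781 = 0.662011 m (along the plate) below the hinge at the top edge, so the moment about the hinge is M = F × 0.662011 = 208.378 × 0.662011 = 137.949 kN·m.
A normal force at the bottom, 1.9 m from the hinge, must supply this moment: P = 137.949/1.9 = 72.6047 kN.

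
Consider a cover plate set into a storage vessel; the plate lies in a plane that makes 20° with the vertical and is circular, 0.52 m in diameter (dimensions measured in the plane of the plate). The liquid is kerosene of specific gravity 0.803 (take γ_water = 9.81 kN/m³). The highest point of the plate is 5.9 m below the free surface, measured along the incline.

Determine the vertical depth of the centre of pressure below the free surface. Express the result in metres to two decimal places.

γ = 0.803 × 9.81 = 7.87743 kN/m³.
The plate makes 20° with the vertical, i.e. θ = 90° − 20° = 70° to the horizontal. Measuring y along the incline from the free-surface line, vertical depth h = y·sinθ with sinθ = 0.939693.
The centroid is at the centre, 0.26 m below the top of the plate, so y_c = 5.9 + 0.26 = 6.16 m and h_c = 6.16 × 0.939693 = 5.78851 m.
A = π(0.26)² = 0.212372 m².
Resultant F = γ·h_c·A = 7.87743 × 5.78851 × 0.212372 = 9.68386 kN.
I_c = πr⁴/4 = π × 0.26⁴/4 = 0.00358908 m⁴.
Centre of pressure: y_p = y_c + I_c/(y_c·A) = 6.16 + 0.00358908/(6.16 × 0.212372) = 6.16 + 0.0027435 = 6.16274 m along the plane.
Vertically, h_p = y_p·sinθ = 6.16274 × 0.939693 = 5.79108 m.

h_p = 5.79 m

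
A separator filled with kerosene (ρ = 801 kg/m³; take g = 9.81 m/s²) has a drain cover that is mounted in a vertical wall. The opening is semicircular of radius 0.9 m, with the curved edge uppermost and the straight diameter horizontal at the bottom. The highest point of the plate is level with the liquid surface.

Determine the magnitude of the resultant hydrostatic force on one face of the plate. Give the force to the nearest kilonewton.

γ = ρg = 801 × 9.81 / 1000 = 7.85781 kN/m³.
The centroid lies 4r/(3π) = 0.381972 m above the diameter, so r − 4r/(3π) = 0.9 − 0.381972 = 0.518028 m below the topmost point, so the centroid depth is h_c = 0.518028 m.
A = πr²/2 = π × 0.9²/2 = 1.27235 m².
Resultant F = γ·h_c·A = 7.85781 × 0.518028 × 1.27235 = 5.17918 kN.

F ≈ 5 kN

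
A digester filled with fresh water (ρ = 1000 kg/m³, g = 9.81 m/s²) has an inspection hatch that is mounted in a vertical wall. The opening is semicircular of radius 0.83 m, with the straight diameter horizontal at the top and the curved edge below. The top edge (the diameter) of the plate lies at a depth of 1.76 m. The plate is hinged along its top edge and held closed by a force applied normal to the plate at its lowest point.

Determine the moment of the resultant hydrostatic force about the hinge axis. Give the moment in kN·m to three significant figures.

γ = ρg = 1000 × 9.81 = 9810 N/m³ = 9.81 kN/m³.
The centroid of a semicircle lies 4r/(3π) = 0.352263 m from the diameter, here below the top edge, so the centroid depth is h_c = 1.76 + 0.352263 = 2.11226 m.
A = πr²/2 = π × 0.83²/2 = 1.08212 m².
Resultant F = γ·h_c·A = 9.81 × 2.11226 × 1.08212 = 22.4229 kN.
I_c = (π/8 − 8/(9π))·r⁴ = 0.109757 × 0.83⁴ = 0.0520888 m⁴.
Centre of pressure: y_p = y_c + I_c/(y_c·A) = 2.11226 + 0.0520888/(2.11226 × 1.08212) = 2.11226 + 0.0227888 = 2.13505 m along the plane.
The resultant acts 0.352263 + 0.0227888 = 0.375052 m (along the plate) below the hinge at the top edge, so the moment about the hinge is M = F × 0.375052 = 22.4229 × 0.375052 = 8.40975 kN·m.

M ≈ 8.41 kN·m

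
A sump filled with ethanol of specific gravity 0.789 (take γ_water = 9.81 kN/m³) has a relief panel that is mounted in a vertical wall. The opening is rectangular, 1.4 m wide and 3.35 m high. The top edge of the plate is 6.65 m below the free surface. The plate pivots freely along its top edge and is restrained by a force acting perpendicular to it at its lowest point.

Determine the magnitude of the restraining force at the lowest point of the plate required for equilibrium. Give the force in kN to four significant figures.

γ = 0.789 × 9.81 = 7.74009 kN/m³.
The centroid lies 3.35/2 = 1.675 m below the top edge, so the centroid depth is h_c = 6.65 + 1.675 = 8.325 m.
A = 1.4 × 3.35 = 4.69 m².
Resultant F = γ·h_c·A = 7.74009 × 8.325 × 4.69 = 302.206 kN.
I_c = b·h³/12 = 1.4 × 3.35³/12 = 4.38613 m⁴.
Centre of pressure: y_p = y_c + I_c/(y_c·A) = 8.325 + 4.38613/(8.325 × 4.69) = 8.325 + 0.112337 = 8.43734 m along the plane.
The resultant acts 1.675 + 0.112337 = 1.78734 m (along the plate) below the hinge at the top edge, so the moment about the hinge is M = F × 1.78734 = 302.206 × 1.78734 = 540.145 kN·m.
A normal force at the bottom, 3.35 m from the hinge, must supply this moment: P = 540.145/3.35 = 161.237 kN.

P ≈ 161.2 kN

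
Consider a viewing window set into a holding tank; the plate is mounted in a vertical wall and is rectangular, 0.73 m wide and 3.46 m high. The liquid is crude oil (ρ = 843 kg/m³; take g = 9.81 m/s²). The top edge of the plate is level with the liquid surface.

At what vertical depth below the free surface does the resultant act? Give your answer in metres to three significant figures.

γ = ρg = 843 × 9.81 / 1000 = 8.26983 kN/m³.
The centroid lies 3.46/2 = 1.73 m below the top edge, so the centroid depth is h_c = 1.73 m.
A = 0.73 × 3.46 = 2.5258 m².
Resultant F = γ·h_c·A = 8.26983 × 1.73 × 2.5258 = 36.1361 kN.
I_c = b·h³/12 = 0.73 × 3.46³/12 = 2.51982 m⁴.
Centre of pressure: y_p = y_c + I_c/(y_c·A) = 1.73 + 2.51982/(1.73 × 2.5258) = 1.73 + 0.576666 = 2.30667 m along the plane.

h_p = 2.31 m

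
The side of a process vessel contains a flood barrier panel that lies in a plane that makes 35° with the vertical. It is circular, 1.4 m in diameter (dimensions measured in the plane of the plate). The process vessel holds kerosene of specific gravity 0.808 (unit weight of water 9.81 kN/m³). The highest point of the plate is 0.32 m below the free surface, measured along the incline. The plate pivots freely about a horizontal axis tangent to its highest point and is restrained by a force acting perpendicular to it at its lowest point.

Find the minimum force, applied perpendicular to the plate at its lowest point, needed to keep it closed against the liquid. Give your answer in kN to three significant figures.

P ≈ 5.97 kN

γ = 0.808 × 9.81 = 7.92648 kN/m³.
The plate makes 35° with the vertical, i.e. θ = 90° − 35° = 55° to the horizontal. Measuring y along the incline from the free-surface line, vertical depth h = y·sinθ with sinθ = 0.819152.
The centroid is at the centre, 0.7 m below the top of the plate, so y_c = 0.32 + 0.7 = 1.02 m and h_c = 1.02 × 0.819152 = 0.835535 m.
A = π(0.7)² = 1.53938 m².
Resultant F = γ·h_c·A = 7.92648 × 0.835535 × 1.53938 = 10.1951 kN.
I_c = πr⁴/4 = π × 0.7⁴/4 = 0.188574 m⁴.
Centre of pressure: y_p = y_c + I_c/(y_c·A) = 1.02 + 0.188574/(1.02 × 1.53938) = 1.02 + 0.120098 = 1.1401 m along the plane.
The resultant acts 0.7 + 0.120098 = 0.820098 m (along the plate) below the hinge at the top edge, so the moment about the hinge is M = F × 0.820098 = 10.1951 × 0.820098 = 8.36098 kN·m.
A normal force at the bottom, 1.4 m from the hinge, must supply this moment: P = 8.36098/1.4 = 5.97213 kN.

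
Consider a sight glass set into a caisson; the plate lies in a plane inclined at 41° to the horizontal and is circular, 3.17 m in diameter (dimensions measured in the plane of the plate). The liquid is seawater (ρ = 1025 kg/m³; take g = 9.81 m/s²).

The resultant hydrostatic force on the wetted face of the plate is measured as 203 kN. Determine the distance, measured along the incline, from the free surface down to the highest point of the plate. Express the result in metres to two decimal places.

y_top ≈ 2.31 m

γ = ρg = 1025 × 9.81 / 1000 = 10.05525 kN/m³.
A = π(1.585)² = 7.89239 m².
From F = γ·h_c·A, the centroid depth is h_c = 203/(10.05525 × 7.89239) = 2.55797 m.
Let θ = 41° be the plate's angle to the horizontal; measure y along the incline from where the plane meets the free surface. Vertical depth h = y·sinθ with sinθ = 0.656059.
Along the incline, y_c = h_c/sinθ = 2.55797/0.656059 = 3.89899 m.
The centroid is at the centre, 1.585 m below the top of the plate, so the highest point sits at y_top = 3.89899 − 1.585 = 2.31399 m along the incline.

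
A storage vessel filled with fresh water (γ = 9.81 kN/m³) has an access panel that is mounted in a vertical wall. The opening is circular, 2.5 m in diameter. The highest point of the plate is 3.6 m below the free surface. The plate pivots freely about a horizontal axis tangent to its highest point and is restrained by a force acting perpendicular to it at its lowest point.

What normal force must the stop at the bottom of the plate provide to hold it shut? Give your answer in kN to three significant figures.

P ≈ 124 kN

γ = 9.81 kN/m³.
The centroid is at the centre, 1.25 m below the top of the plate, so the centroid depth is h_c = 3.6 + 1.25 = 4.85 m.
A = π(1.25)² = 4.90874 m².
Resultant F = γ·h_c·A = 9.81 × 4.85 × 4.90874 = 233.55 kN.
I_c = πr⁴/4 = π × 1.25⁴/4 = 1.91748 m⁴.
Centre of pressure: y_p = y_c + I_c/(y_c·A) = 4.85 + 1.91748/(4.85 × 4.90874) = 4.85 + 0.0805414 = 4.93054 m along the plane.
The resultant acts 1.25 + 0.0805414 = 1.33054 m (along the plate) below the hinge at the top edge, so the moment about the hinge is M = F × 1.33054 = 233.55 × 1.33054 = 310.748 kN·m.
A normal force at the bottom, 2.5 m from the hinge, must supply this moment: P = 310.748/2.5 = 124.299 kN.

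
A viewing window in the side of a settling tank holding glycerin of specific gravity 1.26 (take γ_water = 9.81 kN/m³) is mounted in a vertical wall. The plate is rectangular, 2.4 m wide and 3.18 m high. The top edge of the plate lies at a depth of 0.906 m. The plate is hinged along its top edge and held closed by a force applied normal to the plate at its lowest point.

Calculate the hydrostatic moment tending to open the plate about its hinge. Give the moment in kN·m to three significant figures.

M ≈ 454 kN·m

γ = 1.26 × 9.81 = 12.3606 kN/m³.
The centroid lies 3.18/2 = 1.59 m below the top edge, so the centroid depth is h_c = 0.906 + 1.59 = 2.496 m.
A = 2.4 × 3.18 = 7.632 m².
Resultant F = γ·h_c·A = 12.3606 × 2.496 × 7.632 = 235.463 kN.
I_c = b·h³/12 = 2.4 × 3.18³/12 = 6.43149 m⁴.
Centre of pressure: y_p = y_c + I_c/(y_c·A) = 2.496 + 6.43149/(2.496 × 7.632) = 2.496 + 0.33762 = 2.83362 m along the plane.
The resultant acts 1.59 + 0.33762 = 1.92762 m (along the plate) below the hinge at the top edge, so the moment about the hinge is M = F × 1.92762 = 235.463 × 1.92762 = 453.883 kN·m.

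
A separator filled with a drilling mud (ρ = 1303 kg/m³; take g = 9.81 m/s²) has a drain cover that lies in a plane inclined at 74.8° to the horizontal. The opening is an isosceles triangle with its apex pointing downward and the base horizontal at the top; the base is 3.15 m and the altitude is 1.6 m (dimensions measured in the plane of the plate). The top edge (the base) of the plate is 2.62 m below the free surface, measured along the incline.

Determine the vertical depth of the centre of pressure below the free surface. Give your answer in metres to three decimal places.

h_p = 3.087 m

γ = ρg = 1303 × 9.81 / 1000 = 12.78243 kN/m³.
Let θ = 74.8° be the plate's angle to the horizontal; measure y along the incline from where the plane meets the free surface. Vertical depth h = y·sinθ with sinθ = 0.965016.
With the apex down, the centroid sits h/3 = 1.6/3 = 0.533333 m below the base (the top edge), so y_c = 2.62 + 0.533333 = 3.15333 m and h_c = 3.15333 × 0.965016 = 3.04301 m.
A = ½ × 3.15 × 1.6 = 2.52 m².
Resultant F = γ·h_c·A = 12.78243 × 3.04301 × 2.52 = 98.0206 kN.
I_c = b·h³/36 = 3.15 × 1.6³/36 = 0.3584 m⁴.
Centre of pressure: y_p = y_c + I_c/(y_c·A) = 3.15333 + 0.3584/(3.15333 × 2.52) = 3.15333 + 0.0451022 = 3.19843 m along the plane.
Vertically, h_p = y_p·sinθ = 3.19843 × 0.965016 = 3.08654 m.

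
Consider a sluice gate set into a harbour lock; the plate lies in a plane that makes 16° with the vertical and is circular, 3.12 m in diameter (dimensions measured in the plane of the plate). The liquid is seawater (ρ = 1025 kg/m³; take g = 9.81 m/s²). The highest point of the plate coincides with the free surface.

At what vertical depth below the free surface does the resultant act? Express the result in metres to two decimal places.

γ = ρg = 1025 × 9.81 / 1000 = 10.05525 kN/m³.
The plate makes 16° with the vertical, i.e. θ = 90° − 16° = 74° to the horizontal. Measuring y along the incline from the free-surface line, vertical depth h = y·sinθ with sinθ = 0.961262.
The centroid is at the centre, 1.56 m below the top of the plate, so y_c = 1.56 m and h_c = 1.56 × 0.961262 = 1.49957 m.
A = π(1.56)² = 7.64538 m².
Resultant F = γ·h_c·A = 10.05525 × 1.49957 × 7.64538 = 115.281 kN.
I_c = πr⁴/4 = π × 1.56⁴/4 = 4.65145 m⁴.
Centre of pressure: y_p = y_c + I_c/(y_c·A) = 1.56 + 4.65145/(1.56 × 7.64538) = 1.56 + 0.39 = 1.95 m along the plane.
Vertically, h_p = y_p·sinθ = 1.95 × 0.961262 = 1.87446 m.

h_p = 1.87 m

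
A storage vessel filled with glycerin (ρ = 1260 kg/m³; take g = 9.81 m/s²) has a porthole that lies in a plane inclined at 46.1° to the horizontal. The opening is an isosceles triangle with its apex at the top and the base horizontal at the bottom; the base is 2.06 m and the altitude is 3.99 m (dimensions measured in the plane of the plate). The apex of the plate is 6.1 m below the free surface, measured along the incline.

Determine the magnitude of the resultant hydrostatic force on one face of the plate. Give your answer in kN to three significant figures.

γ = ρg = 1260 × 9.81 / 1000 = 12.3606 kN/m³.
Let θ = 46.1° be the plate's angle to the horizontal; measure y along the incline from where the plane meets the free surface. Vertical depth h = y·sinθ with sinθ = 0.720551.
With the apex up, the centroid sits 2h/3 = 2 × 3.99/3 = 2.66 m below the apex, so y_c = 6.1 + 2.66 = 8.76 m and h_c = 8.76 × 0.720551 = 6.31203 m.
A = ½ × 2.06 × 3.99 = 4.1097 m².
Resultant F = γ·h_c·A = 12.3606 × 6.31203 × 4.1097 = 320.641 kN.

F ≈ 321 kN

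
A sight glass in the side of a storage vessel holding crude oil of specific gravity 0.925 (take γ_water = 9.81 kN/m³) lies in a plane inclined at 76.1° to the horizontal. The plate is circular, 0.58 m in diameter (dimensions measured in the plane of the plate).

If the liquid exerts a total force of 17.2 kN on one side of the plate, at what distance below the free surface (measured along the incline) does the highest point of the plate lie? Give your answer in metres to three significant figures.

y_top ≈ 7.10 m

γ = 0.925 × 9.81 = 9.07425 kN/m³.
A = π(0.29)² = 0.264208 m².
From F = γ·h_c·A, the centroid depth is h_c = 17.2/(9.07425 × 0.264208) = 7.17417 m.
Let θ = 76.1° be the plate's angle to the horizontal; measure y along the incline from where the plane meets the free surface. Vertical depth h = y·sinθ with sinθ = 0.970716.
Along the incline, y_c = h_c/sinθ = 7.17417/0.970716 = 7.3906 m.
The centroid is at the centre, 0.29 m below the top of the plate, so the highest point sits at y_top = 7.3906 − 0.29 = 7.1006 m along the incline.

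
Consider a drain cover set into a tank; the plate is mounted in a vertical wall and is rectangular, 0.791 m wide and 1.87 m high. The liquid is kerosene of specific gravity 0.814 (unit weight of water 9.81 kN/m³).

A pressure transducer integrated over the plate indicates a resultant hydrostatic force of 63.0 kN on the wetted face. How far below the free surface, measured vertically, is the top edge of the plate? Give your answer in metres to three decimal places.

d_top ≈ 4.399 m

γ = 0.814 × 9.81 = 7.98534 kN/m³.
A = 0.791 × 1.87 = 1.47917 m².
From F = γ·h_c·A, the centroid depth is h_c = 63.0/(7.98534 × 1.47917) = 5.33371 m.
The centroid lies 1.87/2 = 0.935 m below the top edge, so the top edge sits at h_top = 5.33371 − 0.935 = 4.39871 m below the surface.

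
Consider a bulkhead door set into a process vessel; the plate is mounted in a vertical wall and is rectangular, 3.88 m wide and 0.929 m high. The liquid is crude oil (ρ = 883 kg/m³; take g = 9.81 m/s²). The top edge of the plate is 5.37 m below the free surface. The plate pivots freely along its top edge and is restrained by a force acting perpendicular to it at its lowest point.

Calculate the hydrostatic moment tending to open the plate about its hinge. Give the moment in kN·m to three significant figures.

M ≈ 86.9 kN·m

γ = ρg = 883 × 9.81 / 1000 = 8.66223 kN/m³.
The centroid lies 0.929/2 = 0.4645 m below the top edge, so the centroid depth is h_c = 5.37 + 0.4645 = 5.8345 m.
A = 3.88 × 0.929 = 3.60452 m².
Resultant F = γ·h_c·A = 8.66223 × 5.8345 × 3.60452 = 182.172 kN.
I_c = b·h³/12 = 3.88 × 0.929³/12 = 0.259237 m⁴.
Centre of pressure: y_p = y_c + I_c/(y_c·A) = 5.8345 + 0.259237/(5.8345 × 3.60452) = 5.8345 + 0.0123267 = 5.84683 m along the plane.
The resultant acts 0.4645 + 0.0123267 = 0.476827 m (along the plate) below the hinge at the top edge, so the moment about the hinge is M = F × 0.476827 = 182.172 × 0.476827 = 86.8645 kN·m.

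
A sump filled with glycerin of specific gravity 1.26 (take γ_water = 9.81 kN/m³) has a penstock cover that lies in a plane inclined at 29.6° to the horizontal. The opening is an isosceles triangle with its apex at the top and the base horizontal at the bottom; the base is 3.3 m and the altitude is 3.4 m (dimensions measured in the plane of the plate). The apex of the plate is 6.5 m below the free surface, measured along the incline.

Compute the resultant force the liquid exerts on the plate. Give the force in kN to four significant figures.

F ≈ 300.3 kN

γ = 1.26 × 9.81 = 12.3606 kN/m³.
Let θ = 29.6° be the plate's angle to the horizontal; measure y along the incline from where the plane meets the free surface. Vertical depth h = y·sinθ with sinθ = 0.493942.
With the apex up, the centroid sits 2h/3 = 2 × 3.4/3 = 2.26667 m below the apex, so y_c = 6.5 + 2.26667 = 8.76667 m and h_c = 8.76667 × 0.493942 = 4.33023 m.
A = ½ × 3.3 × 3.4 = 5.61 m².
Resultant F = γ·h_c·A = 12.3606 × 4.33023 × 5.61 = 300.271 kN.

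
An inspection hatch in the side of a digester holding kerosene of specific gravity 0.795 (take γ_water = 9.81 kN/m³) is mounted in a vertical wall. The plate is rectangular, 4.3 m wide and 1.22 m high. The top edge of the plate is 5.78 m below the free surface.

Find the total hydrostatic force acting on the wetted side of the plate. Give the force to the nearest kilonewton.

γ = 0.795 × 9.81 = 7.79895 kN/m³.
The centroid lies 1.22/2 = 0.61 m below the top edge, so the centroid depth is h_c = 5.78 + 0.61 = 6.39 m.
A = 4.3 × 1.22 = 5.246 m².
Resultant F = γ·h_c·A = 7.79895 × 6.39 × 5.246 = 261.436 kN.

F ≈ 261 kN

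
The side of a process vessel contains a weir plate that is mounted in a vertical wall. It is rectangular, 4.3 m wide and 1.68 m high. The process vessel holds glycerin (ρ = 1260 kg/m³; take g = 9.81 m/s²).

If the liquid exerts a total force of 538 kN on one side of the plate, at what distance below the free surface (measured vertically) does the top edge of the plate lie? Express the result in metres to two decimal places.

d_top ≈ 5.19 m

γ = ρg = 1260 × 9.81 / 1000 = 12.3606 kN/m³.
A = 4.3 × 1.68 = 7.224 m².
From F = γ·h_c·A, the centroid depth is h_c = 538/(12.3606 × 7.224) = 6.02511 m.
The centroid lies 1.68/2 = 0.84 m below the top edge, so the top edge sits at h_top = 6.02511 − 0.84 = 5.18511 m below the surface.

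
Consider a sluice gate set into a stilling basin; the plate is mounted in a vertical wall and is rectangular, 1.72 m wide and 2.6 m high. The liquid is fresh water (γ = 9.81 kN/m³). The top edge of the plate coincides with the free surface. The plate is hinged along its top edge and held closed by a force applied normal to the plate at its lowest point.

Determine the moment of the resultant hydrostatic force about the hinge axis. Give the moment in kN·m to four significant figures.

γ = 9.81 kN/m³.
The centroid lies 2.6/2 = 1.3 m below the top edge, so the centroid depth is h_c = 1.3 m.
A = 1.72 × 2.6 = 4.472 m².
Resultant F = γ·h_c·A = 9.81 × 1.3 × 4.472 = 57.0314 kN.
I_c = b·h³/12 = 1.72 × 2.6³/12 = 2.51923 m⁴.
Centre of pressure: y_p = y_c + I_c/(y_c·A) = 1.3 + 2.51923/(1.3 × 4.472) = 1.3 + 0.433334 = 1.73333 m along the plane.
The resultant acts 1.3 + 0.433334 = 1.73333 m (along the plate) below the hinge at the top edge, so the moment about the hinge is M = F × 1.73333 = 57.0314 × 1.73333 = 98.8542 kN·m.

M ≈ 98.85 kN·m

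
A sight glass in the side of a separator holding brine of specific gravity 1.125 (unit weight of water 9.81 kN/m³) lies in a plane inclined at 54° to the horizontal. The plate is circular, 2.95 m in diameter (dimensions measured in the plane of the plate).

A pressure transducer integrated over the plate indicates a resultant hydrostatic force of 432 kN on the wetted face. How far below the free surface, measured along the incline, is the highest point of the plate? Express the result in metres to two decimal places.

y_top ≈ 5.60 m

γ = 1.125 × 9.81 = 11.03625 kN/m³.
A = π(1.475)² = 6.83493 m².
From F = γ·h_c·A, the centroid depth is h_c = 432/(11.03625 × 6.83493) = 5.72701 m.
Let θ = 54° be the plate's angle to the horizontal; measure y along the incline from where the plane meets the free surface. Vertical depth h = y·sinθ with sinθ = 0.809017.
Along the incline, y_c = h_c/sinθ = 5.72701/0.809017 = 7.07897 m.
The centroid is at the centre, 1.475 m below the top of the plate, so the highest point sits at y_top = 7.07897 − 1.475 = 5.60397 m along the incline.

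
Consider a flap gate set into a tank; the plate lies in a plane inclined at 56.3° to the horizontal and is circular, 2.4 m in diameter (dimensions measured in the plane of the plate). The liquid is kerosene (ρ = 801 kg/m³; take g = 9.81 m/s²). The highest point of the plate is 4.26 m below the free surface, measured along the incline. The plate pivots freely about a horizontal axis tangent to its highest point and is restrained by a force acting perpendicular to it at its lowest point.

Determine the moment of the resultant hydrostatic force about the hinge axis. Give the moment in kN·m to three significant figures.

M ≈ 204 kN·m

γ = ρg = 801 × 9.81 / 1000 = 7.85781 kN/m³.
Let θ = 56.3° be the plate's angle to the horizontal; measure y along the incline from where the plane meets the free surface. Vertical depth h = y·sinθ with sinθ = 0.831954.
The centroid is at the centre, 1.2 m below the top of the plate, so y_c = 4.26 + 1.2 = 5.46 m and h_c = 5.46 × 0.831954 = 4.54247 m.
A = π(1.2)² = 4.52389 m².
Resultant F = γ·h_c·A = 7.85781 × 4.54247 × 4.52389 = 161.475 kN.
I_c = πr⁴/4 = π × 1.2⁴/4 = 1.6286 m⁴.
Centre of pressure: y_p = y_c + I_c/(y_c·A) = 5.46 + 1.6286/(5.46 × 4.52389) = 5.46 + 0.065934 = 5.52593 m along the plane.
The resultant acts 1.2 + 0.065934 = 1.26593 m (along the plate) below the hinge at the top edge, so the moment about the hinge is M = F × 1.26593 = 161.475 × 1.26593 = 204.416 kN·m.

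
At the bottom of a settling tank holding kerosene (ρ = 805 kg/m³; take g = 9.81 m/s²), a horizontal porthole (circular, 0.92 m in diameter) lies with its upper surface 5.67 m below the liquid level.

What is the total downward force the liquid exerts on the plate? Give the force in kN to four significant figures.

F ≈ 29.77 kN

γ = ρg = 805 × 9.81 / 1000 = 7.89705 kN/m³.
The plate is horizontal, so pressure is uniform at p = γ·h = 7.89705 × 5.67 = 44.7763 kN/m².
A = π(0.46)² = 0.664761 m².
F = p·A = 44.7763 × 0.664761 = 29.7655 kN.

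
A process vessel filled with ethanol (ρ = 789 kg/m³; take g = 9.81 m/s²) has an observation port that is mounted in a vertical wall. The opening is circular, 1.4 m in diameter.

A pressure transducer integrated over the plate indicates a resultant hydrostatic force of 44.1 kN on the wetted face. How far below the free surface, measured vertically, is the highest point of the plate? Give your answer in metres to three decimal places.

d_top ≈ 3.001 m

γ = ρg = 789 × 9.81 / 1000 = 7.74009 kN/m³.
A = π(0.7)² = 1.53938 m².
From F = γ·h_c·A, the centroid depth is h_c = 44.1/(7.74009 × 1.53938) = 3.70124 m.
The centroid is at the centre, 0.7 m below the top of the plate, so the highest point sits at h_top = 3.70124 − 0.7 = 3.00124 m below the surface.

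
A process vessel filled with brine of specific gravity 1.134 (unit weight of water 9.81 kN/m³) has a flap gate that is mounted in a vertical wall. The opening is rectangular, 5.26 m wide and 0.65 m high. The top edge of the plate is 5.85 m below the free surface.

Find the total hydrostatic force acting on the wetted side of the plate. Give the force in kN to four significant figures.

F ≈ 234.9 kN

γ = 1.134 × 9.81 = 11.12454 kN/m³.
The centroid lies 0.65/2 = 0.325 m below the top edge, so the centroid depth is h_c = 5.85 + 0.325 = 6.175 m.
A = 5.26 × 0.65 = 3.419 m².
Resultant F = γ·h_c·A = 11.12454 × 6.175 × 3.419 = 234.865 kN.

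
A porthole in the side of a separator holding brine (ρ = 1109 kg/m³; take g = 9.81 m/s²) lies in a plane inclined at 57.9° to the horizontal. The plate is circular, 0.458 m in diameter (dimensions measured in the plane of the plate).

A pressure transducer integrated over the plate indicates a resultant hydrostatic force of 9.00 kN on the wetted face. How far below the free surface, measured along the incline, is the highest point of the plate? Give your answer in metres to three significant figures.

γ = ρg = 1109 × 9.81 / 1000 = 10.87929 kN/m³.
A = π(0.229)² = 0.164748 m².
From F = γ·h_c·A, the centroid depth is h_c = 9.00/(10.87929 × 0.164748) = 5.02137 m.
Let θ = 57.9° be the plate's angle to the horizontal; measure y along the incline from where the plane meets the free surface. Vertical depth h = y·sinθ with sinθ = 0.847122.
Along the incline, y_c = h_c/sinθ = 5.02137/0.847122 = 5.92756 m.
The centroid is at the centre, 0.229 m below the top of the plate, so the highest point sits at y_top = 5.92756 − 0.229 = 5.69856 m along the incline.

y_top ≈ 5.70 m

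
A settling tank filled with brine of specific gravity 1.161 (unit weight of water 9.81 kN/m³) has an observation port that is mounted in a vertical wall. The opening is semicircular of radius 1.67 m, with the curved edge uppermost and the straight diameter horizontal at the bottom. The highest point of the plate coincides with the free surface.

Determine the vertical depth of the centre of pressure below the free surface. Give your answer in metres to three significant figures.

h_p = 1.16 m

γ = 1.161 × 9.81 = 11.38941 kN/m³.
The centroid lies 4r/(3π) = 0.70877 m above the diameter, so r − 4r/(3π) = 1.67 − 0.70877 = 0.96123 m below the topmost point, so the centroid depth is h_c = 0.96123 m.
A = πr²/2 = π × 1.67²/2 = 4.38079 m².
Resultant F = γ·h_c·A = 11.38941 × 0.96123 × 4.38079 = 47.9602 kN.
I_c = (π/8 − 8/(9π))·r⁴ = 0.109757 × 1.67⁴ = 0.853686 m⁴.
Centre of pressure: y_p = y_c + I_c/(y_c·A) = 0.96123 + 0.853686/(0.96123 × 4.38079) = 0.96123 + 0.20273 = 1.16396 m along the plane.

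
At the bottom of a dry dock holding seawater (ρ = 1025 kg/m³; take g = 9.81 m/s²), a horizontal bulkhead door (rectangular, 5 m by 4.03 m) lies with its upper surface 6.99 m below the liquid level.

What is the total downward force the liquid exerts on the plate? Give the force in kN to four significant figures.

γ = ρg = 1025 × 9.81 / 1000 = 10.05525 kN/m³.
The plate is horizontal, so pressure is uniform at p = γ·h = 10.05525 × 6.99 = 70.2862 kN/m².
A = 5 × 4.03 = 20.15 m².
F = p·A = 70.2862 × 20.15 = 1416.27 kN.

F ≈ 1416 kN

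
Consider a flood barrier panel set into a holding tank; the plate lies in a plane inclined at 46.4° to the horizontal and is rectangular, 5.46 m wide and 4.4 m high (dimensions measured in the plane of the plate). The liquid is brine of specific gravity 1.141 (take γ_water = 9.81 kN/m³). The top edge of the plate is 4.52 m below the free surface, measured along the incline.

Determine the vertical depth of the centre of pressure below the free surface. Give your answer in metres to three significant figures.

γ = 1.141 × 9.81 = 11.19321 kN/m³.
Let θ = 46.4° be the plate's angle to the horizontal; measure y along the incline from where the plane meets the free surface. Vertical depth h = y·sinθ with sinθ = 0.724172.
The centroid lies 4.4/2 = 2.2 m below the top edge, so y_c = 4.52 + 2.2 = 6.72 m and h_c = 6.72 × 0.724172 = 4.86644 m.
A = 5.46 × 4.4 = 24.024 m².
Resultant F = γ·h_c·A = 11.19321 × 4.86644 × 24.024 = 1308.61 kN.
I_c = b·h³/12 = 5.46 × 4.4³/12 = 38.7587 m⁴.
Centre of pressure: y_p = y_c + I_c/(y_c·A) = 6.72 + 38.7587/(6.72 × 24.024) = 6.72 + 0.240079 = 6.96008 m along the plane.
Vertically, h_p = y_p·sinθ = 6.96008 × 0.724172 = 5.0403 m.

h_p = 5.04 m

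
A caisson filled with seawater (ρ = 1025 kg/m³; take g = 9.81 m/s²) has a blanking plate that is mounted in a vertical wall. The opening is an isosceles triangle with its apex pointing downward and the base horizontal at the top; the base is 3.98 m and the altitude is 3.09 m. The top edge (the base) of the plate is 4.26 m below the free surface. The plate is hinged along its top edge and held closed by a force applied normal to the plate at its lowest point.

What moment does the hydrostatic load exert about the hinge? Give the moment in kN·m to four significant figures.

M ≈ 369.7 kN·m

γ = ρg = 1025 × 9.81 / 1000 = 10.05525 kN/m³.
With the apex down, the centroid sits h/3 = 3.09/3 = 1.03 m below the base (the top edge), so the centroid depth is h_c = 4.26 + 1.03 = 5.29 m.
A = ½ × 3.98 × 3.09 = 6.1491 m².
Resultant F = γ·h_c·A = 10.05525 × 5.29 × 6.1491 = 327.085 kN.
I_c = b·h³/36 = 3.98 × 3.09³/36 = 3.26179 m⁴.
Centre of pressure: y_p = y_c + I_c/(y_c·A) = 5.29 + 3.26179/(5.29 × 6.1491) = 5.29 + 0.100274 = 5.39027 m along the plane.
The resultant acts 1.03 + 0.100274 = 1.13027 m (along the plate) below the hinge at the top edge, so the moment about the hinge is M = F × 1.13027 = 327.085 × 1.13027 = 369.694 kN·m.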